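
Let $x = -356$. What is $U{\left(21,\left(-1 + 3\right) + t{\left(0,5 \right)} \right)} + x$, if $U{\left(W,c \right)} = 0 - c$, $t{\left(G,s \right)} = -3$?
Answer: $-355$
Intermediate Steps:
$U{\left(W,c \right)} = - c$
$U{\left(21,\left(-1 + 3\right) + t{\left(0,5 \right)} \right)} + x = - (\left(-1 + 3\right) - 3) - 356 = - (2 - 3) - 356 = \left(-1\right) \left(-1\right) - 356 = 1 - 356 = -355$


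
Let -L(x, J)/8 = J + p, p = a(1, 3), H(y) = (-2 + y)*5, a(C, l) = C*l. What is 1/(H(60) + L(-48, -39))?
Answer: 1/578 ≈ 0.0017301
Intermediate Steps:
H(y) = -10 + 5*y
p = 3 (p = 1*3 = 3)
L(x, J) = -24 - 8*J (L(x, J) = -8*(J + 3) = -8*(3 + J) = -24 - 8*J)
1/(H(60) + L(-48, -39)) = 1/((-10 + 5*60) + (-24 - 8*(-39))) = 1/((-10 + 300) + (-24 + 312)) = 1/(290 + 288) = 1/578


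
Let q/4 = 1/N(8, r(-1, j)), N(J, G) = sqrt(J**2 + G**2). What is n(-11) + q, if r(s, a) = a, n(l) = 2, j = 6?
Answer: 12/5 ≈ 2.4000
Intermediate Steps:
N(J, G) = sqrt(G**2 + J**2)
q = 2/5 (q = 4/(sqrt(6**2 + 8**2)) = 4/(sqrt(36 + 64)) = 4/(sqrt(100)) = 4/10 = 4*(1/10) = 2/5 ≈ 0.40000)
n(-11) + q = 2 + 2/5 = 12/5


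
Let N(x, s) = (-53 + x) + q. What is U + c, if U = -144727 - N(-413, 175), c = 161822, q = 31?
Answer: 17530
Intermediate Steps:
N(x, s) = -22 + x (N(x, s) = (-53 + x) + 31 = -22 + x)
U = -144292 (U = -144727 - (-22 - 413) = -144727 - 1*(-435) = -144727 + 435 = -144292)
U + c = -144292 + 161822 = 17530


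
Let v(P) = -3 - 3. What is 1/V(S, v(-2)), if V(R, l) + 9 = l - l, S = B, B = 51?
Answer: -1/9 ≈ -0.11111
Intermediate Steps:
v(P) = -6
S = 51
V(R, l) = -9 (V(R, l) = -9 + (l - l) = -9 + 0 = -9)
1/V(S, v(-2)) = 1/(-9) = -1/9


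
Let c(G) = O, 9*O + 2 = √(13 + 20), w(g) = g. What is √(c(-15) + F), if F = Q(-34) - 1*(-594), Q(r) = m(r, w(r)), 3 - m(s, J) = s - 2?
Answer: √(5695 + √33)/3 ≈ 25.168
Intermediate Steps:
m(s, J) = 5 - s (m(s, J) = 3 - (s - 2) = 3 - (-2 + s) = 3 + (2 - s) = 5 - s)
Q(r) = 5 - r
O = -2/9 + √33/9 (O = -2/9 + √(13 + 20)/9 = -2/9 + √33/9 ≈ 0.41606)
c(G) = -2/9 + √33/9
F = 633 (F = (5 - 1*(-34)) - 1*(-594) = (5 + 34) + 594 = 39 + 594 = 633)
√(c(-15) + F) = √((-2/9 + √33/9) + 633) = √(5695/9 + √33/9)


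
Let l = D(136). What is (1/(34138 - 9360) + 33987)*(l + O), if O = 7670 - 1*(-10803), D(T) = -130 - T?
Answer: 15332658852609/24778 ≈ 6.1880e+8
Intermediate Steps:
l = -266 (l = -130 - 1*136 = -130 - 136 = -266)
O = 18473 (O = 7670 + 10803 = 18473)
(1/(34138 - 9360) + 33987)*(l + O) = (1/(34138 - 9360) + 33987)*(-266 + 18473) = (1/24778 + 33987)*18207 = (842129887/24778)*18207 = 15332658852609/24778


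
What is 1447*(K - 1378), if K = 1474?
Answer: 138912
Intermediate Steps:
1447*(K - 1378) = 1447*(1474 - 1378) = 1447*96 = 138912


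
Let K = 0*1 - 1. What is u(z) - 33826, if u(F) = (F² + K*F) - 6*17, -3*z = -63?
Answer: -33508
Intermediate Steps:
z = 21 (z = -⅓*(-63) = 21)
K = -1 (K = 0 - 1 = -1)
u(F) = -102 + F² - F (u(F) = (F² - F) - 6*17 = (F² - F) - 102 = -102 + F² - F)
u(z) - 33826 = (-102 + 21² - 1*21) - 33826 = (-102 + 441 - 21) - 33826 = 318 - 33826 = -33508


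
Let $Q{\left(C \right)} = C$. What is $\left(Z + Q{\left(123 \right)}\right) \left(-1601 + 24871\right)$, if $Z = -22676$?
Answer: $-524808310$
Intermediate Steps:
$\left(Z + Q{\left(123 \right)}\right) \left(-1601 + 24871\right) = \left(-22676 + 123\right) \left(-1601 + 24871\right) = \left(-22553\right) 23270 = -524808310$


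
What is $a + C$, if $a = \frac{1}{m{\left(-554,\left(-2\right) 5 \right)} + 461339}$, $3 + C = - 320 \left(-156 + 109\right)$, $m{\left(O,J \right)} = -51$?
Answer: $\frac{6936387657}{461288} \approx 15037.0$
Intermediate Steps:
$C = 15037$ ($C = -3 - 320 \left(-156 + 109\right) = -3 - -15040 = -3 + 15040 = 15037$)
$a = \frac{1}{461288}$ ($a = \frac{1}{-51 + 461339} = \frac{1}{461288} \approx 2.1678 \cdot 10^{-6}$)
$a + C = \frac{1}{461288} + 15037 = \frac{6936387657}{461288}$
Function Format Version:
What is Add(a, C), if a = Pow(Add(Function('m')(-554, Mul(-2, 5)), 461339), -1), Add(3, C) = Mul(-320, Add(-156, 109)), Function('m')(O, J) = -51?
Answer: Rational(6936387657, 461288) ≈ 15037.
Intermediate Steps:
C = 15037 (C = Add(-3, Mul(-320, Add(-156, 109))) = Add(-3, Mul(-320, -47)) = Add(-3, 15040) = 15037)
a = Rational(1, 461288) (a = Pow(Add(-51, 461339), -1) = Pow(461288, -1) = Rational(1, 461288) ≈ 2.1678e-6)
Add(a, C) = Add(Rational(1, 461288), 15037) = Rational(6936387657, 461288)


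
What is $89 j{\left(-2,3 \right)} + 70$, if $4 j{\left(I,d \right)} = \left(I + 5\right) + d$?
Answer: $\frac{407}{2} \approx 203.5$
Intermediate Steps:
$j{\left(I,d \right)} = \frac{5}{4} + \frac{I}{4} + \frac{d}{4}$ ($j{\left(I,d \right)} = \frac{\left(I + 5\right) + d}{4} = \frac{\left(5 + I\right) + d}{4} = \frac{5 + I + d}{4} = \frac{5}{4} + \frac{I}{4} + \frac{d}{4}$)
$89 j{\left(-2,3 \right)} + 70 = 89 \left(\frac{5}{4} + \frac{1}{4} \left(-2\right) + \frac{1}{4} \cdot 3\right) + 70 = 89 \left(\frac{5}{4} - \frac{1}{2} + \frac{3}{4}\right) + 70 = 89 \cdot \frac{3}{2} + 70 = \frac{267}{2} + 70 = \frac{407}{2}$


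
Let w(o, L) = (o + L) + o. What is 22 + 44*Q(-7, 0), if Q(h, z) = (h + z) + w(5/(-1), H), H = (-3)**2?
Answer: -330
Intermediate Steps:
H = 9
w(o, L) = L + 2*o (w(o, L) = (L + o) + o = L + 2*o)
Q(h, z) = -1 + h + z (Q(h, z) = (h + z) + (9 + 2*(5/(-1))) = (h + z) + (9 + 2*(5*(-1))) = (h + z) + (9 + 2*(-5)) = (h + z) + (9 - 10) = (h + z) - 1 = -1 + h + z)
22 + 44*Q(-7, 0) = 22 + 44*(-1 - 7 + 0) = 22 + 44*(-8) = 22 - 352 = -330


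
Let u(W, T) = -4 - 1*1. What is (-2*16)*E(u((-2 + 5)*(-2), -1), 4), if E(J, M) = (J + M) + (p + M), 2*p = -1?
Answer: -80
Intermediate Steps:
p = -1/2 (p = (1/2)*(-1) = -1/2 ≈ -0.50000)
u(W, T) = -5 (u(W, T) = -4 - 1 = -5)
E(J, M) = -1/2 + J + 2*M (E(J, M) = (J + M) + (-1/2 + M) = -1/2 + J + 2*M)
(-2*16)*E(u((-2 + 5)*(-2), -1), 4) = (-2*16)*(-1/2 - 5 + 2*4) = -32*(-1/2 - 5 + 8) = -32*5/2 = -80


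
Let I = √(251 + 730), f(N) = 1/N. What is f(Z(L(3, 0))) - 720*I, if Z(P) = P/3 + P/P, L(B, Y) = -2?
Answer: 3 - 2160*√109 ≈ -22548.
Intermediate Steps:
Z(P) = 1 + P/3 (Z(P) = P*(⅓) + 1 = P/3 + 1 = 1 + P/3)
I = 3*√109 (I = √981 = 3*√109 ≈ 31.321)
f(Z(L(3, 0))) - 720*I = 1/(1 + (⅓)*(-2)) - 2160*√109 = 1/(1 - ⅔) - 2160*√109 = 1/(⅓) - 2160*√109 = 3 - 2160*√109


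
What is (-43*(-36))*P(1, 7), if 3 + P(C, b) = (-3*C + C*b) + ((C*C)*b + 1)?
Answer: 13932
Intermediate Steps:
P(C, b) = -2 - 3*C + C*b + b*C² (P(C, b) = -3 + ((-3*C + C*b) + ((C*C)*b + 1)) = -3 + ((-3*C + C*b) + (C²*b + 1)) = -3 + ((-3*C + C*b) + (b*C² + 1)) = -3 + ((-3*C + C*b) + (1 + b*C²)) = -3 + (1 - 3*C + C*b + b*C²) = -2 - 3*C + C*b + b*C²)
(-43*(-36))*P(1, 7) = (-43*(-36))*(-2 - 3*1 + 1*7 + 7*1²) = 1548*(-2 - 3 + 7 + 7*1) = 1548*(-2 - 3 + 7 + 7) = 1548*9 = 13932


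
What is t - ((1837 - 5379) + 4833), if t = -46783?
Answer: -48074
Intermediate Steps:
t - ((1837 - 5379) + 4833) = -46783 - ((1837 - 5379) + 4833) = -46783 - (-3542 + 4833) = -46783 - 1*1291 = -46783 - 1291 = -48074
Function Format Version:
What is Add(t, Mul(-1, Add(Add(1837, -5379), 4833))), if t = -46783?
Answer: -48074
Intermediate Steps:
Add(t, Mul(-1, Add(Add(1837, -5379), 4833))) = Add(-46783, Mul(-1, Add(Add(1837, -5379), 4833))) = Add(-46783, Mul(-1, Add(-3542, 4833))) = Add(-46783, Mul(-1, 1291)) = Add(-46783, -1291) = -48074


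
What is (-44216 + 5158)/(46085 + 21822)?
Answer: -39058/67907 ≈ -0.57517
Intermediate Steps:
(-44216 + 5158)/(46085 + 21822) = -39058/67907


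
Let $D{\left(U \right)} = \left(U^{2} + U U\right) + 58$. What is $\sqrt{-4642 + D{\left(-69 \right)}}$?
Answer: $\sqrt{4938} \approx 70.271$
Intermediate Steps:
$D{\left(U \right)} = 58 + 2 U^{2}$ ($D{\left(U \right)} = \left(U^{2} + U^{2}\right) + 58 = 2 U^{2} + 58 = 58 + 2 U^{2}$)
$\sqrt{-4642 + D{\left(-69 \right)}} = \sqrt{-4642 + \left(58 + 2 \left(-69\right)^{2}\right)} = \sqrt{-4642 + \left(58 + 2 \cdot 4761\right)} = \sqrt{-4642 + \left(58 + 9522\right)} = \sqrt{-4642 + 9580} = \sqrt{4938}$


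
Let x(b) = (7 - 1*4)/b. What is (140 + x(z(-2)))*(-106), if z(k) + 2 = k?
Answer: -29521/2 ≈ -14761.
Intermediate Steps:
z(k) = -2 + k
x(b) = 3/b (x(b) = (7 - 4)/b = 3/b)
(140 + x(z(-2)))*(-106) = (140 + 3/(-2 - 2))*(-106) = (140 + 3/(-4))*(-106) = (140 + 3*(-1/4))*(-106) = (140 - 3/4)*(-106) = (557/4)*(-106) = -29521/2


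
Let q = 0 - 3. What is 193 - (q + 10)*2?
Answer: 179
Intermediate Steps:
q = -3
193 - (q + 10)*2 = 193 - (-3 + 10)*2 = 193 - 7*2 = 193 - 1*14 = 193 - 14 = 179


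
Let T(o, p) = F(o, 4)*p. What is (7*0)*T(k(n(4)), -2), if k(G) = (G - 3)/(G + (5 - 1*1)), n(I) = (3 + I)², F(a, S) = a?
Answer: 0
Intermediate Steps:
k(G) = (-3 + G)/(4 + G) (k(G) = (-3 + G)/(G + (5 - 1)) = (-3 + G)/(G + 4) = (-3 + G)/(4 + G))
T(o, p) = o*p
(7*0)*T(k(n(4)), -2) = (7*0)*(((-3 + (3 + 4)²)/(4 + (3 + 4)²))*(-2)) = 0*(((-3 + 7²)/(4 + 7²))*(-2)) = 0*(((-3 + 49)/(4 + 49))*(-2)) = 0*((46/53)*(-2)) = 0*(-92/53) = 0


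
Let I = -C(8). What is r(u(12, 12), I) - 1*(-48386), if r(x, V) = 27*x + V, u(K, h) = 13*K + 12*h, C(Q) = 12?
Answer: 56474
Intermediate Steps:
u(K, h) = 12*h + 13*K
I = -12 (I = -1*12 = -12)
r(x, V) = V + 27*x
r(u(12, 12), I) - 1*(-48386) = (-12 + 27*(12*12 + 13*12)) - 1*(-48386) = (-12 + 27*(144 + 156)) + 48386 = (-12 + 27*300) + 48386 = (-12 + 8100) + 48386 = 8088 + 48386 = 56474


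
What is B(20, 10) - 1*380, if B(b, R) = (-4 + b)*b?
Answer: -60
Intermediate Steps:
B(b, R) = b*(-4 + b)
B(20, 10) - 1*380 = 20*(-4 + 20) - 1*380 = 20*16 - 380 = 320 - 380 = -60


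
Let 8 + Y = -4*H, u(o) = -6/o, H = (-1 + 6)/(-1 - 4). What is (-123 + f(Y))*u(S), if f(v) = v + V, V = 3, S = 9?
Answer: 248/3 ≈ 82.667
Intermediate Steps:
H = -1 (H = 5/(-5) = 5*(-1/5) = -1)
Y = -4 (Y = -8 - 4*(-1) = -8 + 4 = -4)
f(v) = 3 + v (f(v) = v + 3 = 3 + v)
(-123 + f(Y))*u(S) = (-123 + (3 - 4))*(-6/9) = (-123 - 1)*(-6*1/9) = -124*(-2/3) = 248/3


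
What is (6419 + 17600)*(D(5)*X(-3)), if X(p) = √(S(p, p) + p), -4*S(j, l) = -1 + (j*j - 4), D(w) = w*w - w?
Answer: 960760*I ≈ 9.6076e+5*I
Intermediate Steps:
D(w) = w² - w
S(j, l) = 5/4 - j²/4 (S(j, l) = -(-1 + (j*j - 4))/4 = -(-1 + (j² - 4))/4 = -(-1 + (-4 + j²))/4 = -(-5 + j²)/4 = 5/4 - j²/4)
X(p) = √(5/4 + p - p²/4) (X(p) = √((5/4 - p²/4) + p) = √(5/4 + p - p²/4))
(6419 + 17600)*(D(5)*X(-3)) = (6419 + 17600)*((5*(-1 + 5))*(√(5 - 1*(-3)² + 4*(-3))/2)) = 24019*((5*4)*(√(5 - 1*9 - 12)/2)) = 24019*(20*(√(5 - 9 - 12)/2)) = 24019*(20*(√(-16)/2)) = 24019*(20*((4*I)/2)) = 24019*(20*(2*I)) = 24019*(40*I) = 960760*I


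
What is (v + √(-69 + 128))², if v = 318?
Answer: (318 + √59)² ≈ 1.0607e+5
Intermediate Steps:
(v + √(-69 + 128))² = (318 + √(-69 + 128))² = (318 + √59)²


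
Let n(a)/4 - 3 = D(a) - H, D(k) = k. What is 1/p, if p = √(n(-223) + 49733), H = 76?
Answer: √48549/48549 ≈ 0.0045385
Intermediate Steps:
n(a) = -292 + 4*a (n(a) = 12 + 4*(a - 1*76) = 12 + 4*(a - 76) = 12 + 4*(-76 + a) = 12 + (-304 + 4*a) = -292 + 4*a)
p = √48549 (p = √((-292 + 4*(-223)) + 49733) = √((-292 - 892) + 49733) = √(-1184 + 49733) = √48549 ≈ 220.34)
1/p = 1/(√48549) = √48549/48549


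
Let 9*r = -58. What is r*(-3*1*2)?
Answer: 116/3 ≈ 38.667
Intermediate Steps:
r = -58/9 (r = (⅑)*(-58) = -58/9 ≈ -6.4444)
r*(-3*1*2) = -58*(-3*1)*2/9 = -(-58)*2/3 = -58/9*(-6) = 116/3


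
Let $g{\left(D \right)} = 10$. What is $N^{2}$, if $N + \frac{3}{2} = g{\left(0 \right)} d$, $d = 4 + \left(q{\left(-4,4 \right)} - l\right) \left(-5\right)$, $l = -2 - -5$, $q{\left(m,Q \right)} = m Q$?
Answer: $\frac{3908529}{4} \approx 9.7713 \cdot 10^{5}$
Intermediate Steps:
$q{\left(m,Q \right)} = Q m$
$l = 3$ ($l = -2 + 5 = 3$)
$d = 99$ ($d = 4 + \left(4 \left(-4\right) - 3\right) \left(-5\right) = 4 + \left(-16 - 3\right) \left(-5\right) = 4 - -95 = 4 + 95 = 99$)
$N = \frac{1977}{2}$ ($N = - \frac{3}{2} + 10 \cdot 99 = - \frac{3}{2} + 990 = \frac{1977}{2} \approx 988.5$)
$N^{2} = \left(\frac{1977}{2}\right)^{2} = \frac{3908529}{4}$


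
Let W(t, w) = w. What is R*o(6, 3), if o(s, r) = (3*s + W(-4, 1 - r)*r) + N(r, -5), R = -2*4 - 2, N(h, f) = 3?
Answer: -150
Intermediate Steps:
R = -10 (R = -8 - 2 = -10)
o(s, r) = 3 + 3*s + r*(1 - r) (o(s, r) = (3*s + (1 - r)*r) + 3 = (3*s + r*(1 - r)) + 3 = 3 + 3*s + r*(1 - r))
R*o(6, 3) = -10*(3 + 3*6 - 1*3*(-1 + 3)) = -10*(3 + 18 - 1*3*2) = -10*(3 + 18 - 6) = -10*15 = -150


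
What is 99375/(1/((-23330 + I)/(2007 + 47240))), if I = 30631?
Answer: 725536875/49247 ≈ 14733.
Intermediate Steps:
99375/(1/((-23330 + I)/(2007 + 47240))) = 99375/(1/((-23330 + 30631)/(2007 + 47240))) = 99375/(1/(7301/49247)) = 99375/(49247/7301) = 99375*(7301/49247) = 725536875/49247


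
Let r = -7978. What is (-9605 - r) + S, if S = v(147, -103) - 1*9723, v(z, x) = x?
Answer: -11453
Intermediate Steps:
S = -9826 (S = -103 - 1*9723 = -103 - 9723 = -9826)
(-9605 - r) + S = (-9605 - 1*(-7978)) - 9826 = (-9605 + 7978) - 9826 = -1627 - 9826 = -11453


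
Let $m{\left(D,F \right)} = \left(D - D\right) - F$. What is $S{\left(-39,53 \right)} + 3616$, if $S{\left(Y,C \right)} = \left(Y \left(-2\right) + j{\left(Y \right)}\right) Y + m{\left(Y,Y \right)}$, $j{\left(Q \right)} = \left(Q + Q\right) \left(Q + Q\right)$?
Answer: $-236663$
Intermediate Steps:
$j{\left(Q \right)} = 4 Q^{2}$ ($j{\left(Q \right)} = 2 Q 2 Q = 4 Q^{2}$)
$m{\left(D,F \right)} = - F$ ($m{\left(D,F \right)} = 0 - F = - F$)
$S{\left(Y,C \right)} = - Y + Y \left(- 2 Y + 4 Y^{2}\right)$ ($S{\left(Y,C \right)} = \left(Y \left(-2\right) + 4 Y^{2}\right) Y - Y = \left(- 2 Y + 4 Y^{2}\right) Y - Y = Y \left(- 2 Y + 4 Y^{2}\right) - Y = - Y + Y \left(- 2 Y + 4 Y^{2}\right)$)
$S{\left(-39,53 \right)} + 3616 = - 39 \left(-1 - -78 + 4 \left(-39\right)^{2}\right) + 3616 = - 39 \left(-1 + 78 + 4 \cdot 1521\right) + 3616 = - 39 \left(-1 + 78 + 6084\right) + 3616 = \left(-39\right) 6161 + 3616 = -240279 + 3616 = -236663$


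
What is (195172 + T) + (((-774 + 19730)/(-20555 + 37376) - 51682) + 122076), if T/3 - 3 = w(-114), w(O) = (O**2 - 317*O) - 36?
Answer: 992126915/2403 ≈ 4.1287e+5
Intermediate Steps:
w(O) = -36 + O**2 - 317*O
T = 147303 (T = 9 + 3*(-36 + (-114)**2 - 317*(-114)) = 9 + 3*(-36 + 12996 + 36138) = 9 + 3*49098 = 9 + 147294 = 147303)
(195172 + T) + (((-774 + 19730)/(-20555 + 37376) - 51682) + 122076) = (195172 + 147303) + (((-774 + 19730)/(-20555 + 37376) - 51682) + 122076) = 342475 + ((18956/16821 - 51682) + 122076) = 342475 + ((18956*(1/16821) - 51682) + 122076) = 342475 + ((2708/2403 - 51682) + 122076) = 342475 + (-124189138/2403 + 122076) = 342475 + 169159490/2403 = 992126915/2403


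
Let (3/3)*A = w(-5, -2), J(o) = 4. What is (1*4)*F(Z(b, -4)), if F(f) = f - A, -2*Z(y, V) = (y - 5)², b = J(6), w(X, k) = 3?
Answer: -14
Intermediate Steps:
A = 3
b = 4
Z(y, V) = -(-5 + y)²/2 (Z(y, V) = -(y - 5)²/2 = -(-5 + y)²/2)
F(f) = -3 + f (F(f) = f - 1*3 = f - 3 = -3 + f)
(1*4)*F(Z(b, -4)) = (1*4)*(-3 - (-5 + 4)²/2) = 4*(-3 - ½*(-1)²) = 4*(-3 - ½*1) = 4*(-3 - ½) = 4*(-7/2) = -14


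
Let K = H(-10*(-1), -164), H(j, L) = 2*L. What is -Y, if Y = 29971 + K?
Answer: -29643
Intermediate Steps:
K = -328 (K = 2*(-164) = -328)
Y = 29643 (Y = 29971 - 328 = 29643)
-Y = -1*29643 = -29643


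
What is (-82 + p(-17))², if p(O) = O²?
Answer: 42849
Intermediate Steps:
(-82 + p(-17))² = (-82 + (-17)²)² = (-82 + 289)² = 207² = 42849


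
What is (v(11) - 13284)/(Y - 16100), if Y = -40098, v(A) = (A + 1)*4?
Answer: 6618/28099 ≈ 0.23552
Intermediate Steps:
v(A) = 4 + 4*A (v(A) = (1 + A)*4 = 4 + 4*A)
(v(11) - 13284)/(Y - 16100) = ((4 + 4*11) - 13284)/(-40098 - 16100) = ((4 + 44) - 13284)/(-56198) = (48 - 13284)*(-1/56198) = -13236*(-1/56198) = 6618/28099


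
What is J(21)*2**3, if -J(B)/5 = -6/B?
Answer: 80/7 ≈ 11.429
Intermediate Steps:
J(B) = 30/B (J(B) = -(-30)/B = 30/B)
J(21)*2**3 = (30/21)*2**3 = (30*(1/21))*8 = (10/7)*8 = 80/7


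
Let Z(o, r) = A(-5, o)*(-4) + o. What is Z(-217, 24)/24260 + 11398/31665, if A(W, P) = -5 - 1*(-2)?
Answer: 54004831/153638580 ≈ 0.35151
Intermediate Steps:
A(W, P) = -3 (A(W, P) = -5 + 2 = -3)
Z(o, r) = 12 + o (Z(o, r) = -3*(-4) + o = 12 + o)
Z(-217, 24)/24260 + 11398/31665 = (12 - 217)/24260 + 11398/31665 = -205*1/24260 + 11398*(1/31665) = -41/4852 + 11398/31665 = 54004831/153638580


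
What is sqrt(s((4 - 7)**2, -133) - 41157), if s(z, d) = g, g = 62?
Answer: I*sqrt(41095) ≈ 202.72*I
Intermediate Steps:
s(z, d) = 62
sqrt(s((4 - 7)**2, -133) - 41157) = sqrt(62 - 41157) = sqrt(-41095) = I*sqrt(41095)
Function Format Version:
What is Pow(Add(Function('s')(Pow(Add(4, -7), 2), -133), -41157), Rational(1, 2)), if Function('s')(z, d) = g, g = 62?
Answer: Mul(I, Pow(41095, Rational(1, 2))) ≈ Mul(202.72, I)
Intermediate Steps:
Function('s')(z, d) = 62
Pow(Add(Function('s')(Pow(Add(4, -7), 2), -133), -41157), Rational(1, 2)) = Pow(Add(62, -41157), Rational(1, 2)) = Pow(-41095, Rational(1, 2)) = Mul(I, Pow(41095, Rational(1, 2)))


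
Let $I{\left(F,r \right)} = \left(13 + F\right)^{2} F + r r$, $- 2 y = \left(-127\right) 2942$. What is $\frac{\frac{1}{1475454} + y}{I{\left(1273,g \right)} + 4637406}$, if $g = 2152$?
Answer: $\frac{275639889919}{3119922462621372} \approx 8.8348 \cdot 10^{-5}$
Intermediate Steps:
$y = 186817$ ($y = - \frac{\left(-127\right) 2942}{2} = \left(- \frac{1}{2}\right) \left(-373634\right) = 186817$)
$I{\left(F,r \right)} = r^{2} + F \left(13 + F\right)^{2}$ ($I{\left(F,r \right)} = F \left(13 + F\right)^{2} + r^{2} = r^{2} + F \left(13 + F\right)^{2}$)
$\frac{\frac{1}{1475454} + y}{I{\left(1273,g \right)} + 4637406} = \frac{\frac{1}{1475454} + 186817}{\left(2152^{2} + 1273 \left(13 + 1273\right)^{2}\right) + 4637406} = \frac{\frac{1}{1475454} + 186817}{\left(4631104 + 1273 \cdot 1286^{2}\right) + 4637406} = \frac{275639889919}{1475454 \left(\left(4631104 + 1273 \cdot 1653796\right) + 4637406\right)} = \frac{275639889919}{1475454 \left(\left(4631104 + 2105282308\right) + 4637406\right)} = \frac{275639889919}{1475454 \left(2109913412 + 4637406\right)} = \frac{275639889919}{1475454 \cdot 2114550818} = \frac{275639889919}{1475454} \cdot \frac{1}{2114550818} = \frac{275639889919}{3119922462621372}$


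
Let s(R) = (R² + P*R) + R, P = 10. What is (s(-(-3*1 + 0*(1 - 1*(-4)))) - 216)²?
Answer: 30276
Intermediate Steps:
s(R) = R² + 11*R (s(R) = (R² + 10*R) + R = R² + 11*R)
(s(-(-3*1 + 0*(1 - 1*(-4)))) - 216)² = ((-(-3*1 + 0*(1 - 1*(-4))))*(11 - (-3*1 + 0*(1 - 1*(-4)))) - 216)² = ((-(-3 + 0*(1 + 4)))*(11 - (-3 + 0*(1 + 4))) - 216)² = ((-(-3 + 0*5))*(11 - (-3 + 0*5)) - 216)² = ((-(-3 + 0))*(11 - (-3 + 0)) - 216)² = ((-1*(-3))*(11 - 1*(-3)) - 216)² = (3*(11 + 3) - 216)² = (3*14 - 216)² = (42 - 216)² = (-174)² = 30276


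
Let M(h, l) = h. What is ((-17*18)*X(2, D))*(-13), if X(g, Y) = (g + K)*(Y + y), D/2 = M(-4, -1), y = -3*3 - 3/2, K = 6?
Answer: -588744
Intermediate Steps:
y = -21/2 (y = -9 - 3*½ = -9 - 3/2 = -21/2 ≈ -10.500)
D = -8 (D = 2*(-4) = -8)
X(g, Y) = (6 + g)*(-21/2 + Y) (X(g, Y) = (g + 6)*(Y - 21/2) = (6 + g)*(-21/2 + Y))
((-17*18)*X(2, D))*(-13) = ((-17*18)*(-63 + 6*(-8) - 21/2*2 - 8*2))*(-13) = -306*(-63 - 48 - 21 - 16)*(-13) = -306*(-148)*(-13) = 45288*(-13) = -588744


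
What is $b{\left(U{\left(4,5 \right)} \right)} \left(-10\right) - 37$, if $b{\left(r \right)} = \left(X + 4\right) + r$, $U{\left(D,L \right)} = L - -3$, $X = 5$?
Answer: $-207$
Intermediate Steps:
$U{\left(D,L \right)} = 3 + L$ ($U{\left(D,L \right)} = L + 3 = 3 + L$)
$b{\left(r \right)} = 9 + r$ ($b{\left(r \right)} = \left(5 + 4\right) + r = 9 + r$)
$b{\left(U{\left(4,5 \right)} \right)} \left(-10\right) - 37 = \left(9 + \left(3 + 5\right)\right) \left(-10\right) - 37 = \left(9 + 8\right) \left(-10\right) - 37 = 17 \left(-10\right) - 37 = -170 - 37 = -207$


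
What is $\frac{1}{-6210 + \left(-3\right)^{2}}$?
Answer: $- \frac{1}{6201} \approx -0.00016126$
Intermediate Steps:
$\frac{1}{-6210 + \left(-3\right)^{2}} = \frac{1}{-6210 + 9} = \frac{1}{-6201} = - \frac{1}{6201}$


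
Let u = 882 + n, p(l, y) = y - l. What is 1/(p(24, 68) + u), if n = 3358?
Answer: 1/4284 ≈ 0.00023343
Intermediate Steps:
u = 4240 (u = 882 + 3358 = 4240)
1/(p(24, 68) + u) = 1/((68 - 1*24) + 4240) = 1/((68 - 24) + 4240) = 1/(44 + 4240) = 1/4284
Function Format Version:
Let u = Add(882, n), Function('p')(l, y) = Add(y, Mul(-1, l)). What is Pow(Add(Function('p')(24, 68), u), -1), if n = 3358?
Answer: Rational(1, 4284) ≈ 0.00023343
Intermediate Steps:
u = 4240 (u = Add(882, 3358) = 4240)
Pow(Add(Function('p')(24, 68), u), -1) = Pow(Add(Add(68, Mul(-1, 24)), 4240), -1) = Pow(Add(Add(68, -24), 4240), -1) = Pow(Add(44, 4240), -1) = Pow(4284, -1) = Rational(1, 4284)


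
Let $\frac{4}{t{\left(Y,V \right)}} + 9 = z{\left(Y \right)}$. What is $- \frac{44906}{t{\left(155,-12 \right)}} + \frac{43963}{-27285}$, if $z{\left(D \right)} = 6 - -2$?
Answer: $\frac{612542179}{54570} \approx 11225.0$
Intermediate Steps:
$z{\left(D \right)} = 8$ ($z{\left(D \right)} = 6 + 2 = 8$)
$t{\left(Y,V \right)} = -4$ ($t{\left(Y,V \right)} = \frac{4}{-9 + 8} = \frac{4}{-1} = 4 \left(-1\right) = -4$)
$- \frac{44906}{t{\left(155,-12 \right)}} + \frac{43963}{-27285} = - \frac{44906}{-4} + \frac{43963}{-27285} = \left(-44906\right) \left(- \frac{1}{4}\right) + 43963 \left(- \frac{1}{27285}\right) = \frac{22453}{2} - \frac{43963}{27285} = \frac{612542179}{54570}$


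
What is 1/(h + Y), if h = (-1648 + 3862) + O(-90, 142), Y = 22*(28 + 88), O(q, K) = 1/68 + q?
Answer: 68/317969 ≈ 0.00021386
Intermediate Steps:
O(q, K) = 1/68 + q
Y = 2552 (Y = 22*116 = 2552)
h = 144433/68 (h = (-1648 + 3862) + (1/68 - 90) = 2214 - 6119/68 = 144433/68 ≈ 2124.0)
1/(h + Y) = 1/(144433/68 + 2552) = 1/(317969/68) = 68/317969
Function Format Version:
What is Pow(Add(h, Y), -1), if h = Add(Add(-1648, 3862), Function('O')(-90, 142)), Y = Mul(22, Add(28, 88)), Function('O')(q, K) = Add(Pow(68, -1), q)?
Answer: Rational(68, 317969) ≈ 0.00021386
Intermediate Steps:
Function('O')(q, K) = Add(Rational(1, 68), q)
Y = 2552 (Y = Mul(22, 116) = 2552)
h = Rational(144433, 68) (h = Add(Add(-1648, 3862), Add(Rational(1, 68), -90)) = Add(2214, Rational(-6119, 68)) = Rational(144433, 68) ≈ 2124.0)
Pow(Add(h, Y), -1) = Pow(Add(Rational(144433, 68), 2552), -1) = Pow(Rational(317969, 68), -1) = Rational(68, 317969)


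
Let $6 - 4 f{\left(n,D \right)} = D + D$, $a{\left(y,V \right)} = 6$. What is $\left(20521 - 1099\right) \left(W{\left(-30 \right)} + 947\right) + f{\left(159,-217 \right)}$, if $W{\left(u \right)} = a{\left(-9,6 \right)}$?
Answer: $18509276$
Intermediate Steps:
$f{\left(n,D \right)} = \frac{3}{2} - \frac{D}{2}$ ($f{\left(n,D \right)} = \frac{3}{2} - \frac{D + D}{4} = \frac{3}{2} - \frac{2 D}{4} = \frac{3}{2} - \frac{D}{2}$)
$W{\left(u \right)} = 6$
$\left(20521 - 1099\right) \left(W{\left(-30 \right)} + 947\right) + f{\left(159,-217 \right)} = \left(20521 - 1099\right) \left(6 + 947\right) + \left(\frac{3}{2} - - \frac{217}{2}\right) = 19422 \cdot 953 + \left(\frac{3}{2} + \frac{217}{2}\right) = 18509166 + 110 = 18509276$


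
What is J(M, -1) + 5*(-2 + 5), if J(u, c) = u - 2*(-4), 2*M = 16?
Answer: 31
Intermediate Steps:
M = 8 (M = (½)*16 = 8)
J(u, c) = 8 + u (J(u, c) = u + 8 = 8 + u)
J(M, -1) + 5*(-2 + 5) = (8 + 8) + 5*(-2 + 5) = 16 + 5*3 = 16 + 15 = 31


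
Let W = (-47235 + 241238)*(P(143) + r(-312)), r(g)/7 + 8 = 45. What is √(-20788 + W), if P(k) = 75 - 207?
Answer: √24617593 ≈ 4961.6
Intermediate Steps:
r(g) = 259 (r(g) = -56 + 7*45 = -56 + 315 = 259)
P(k) = -132
W = 24638381 (W = (-47235 + 241238)*(-132 + 259) = 194003*127 = 24638381)
√(-20788 + W) = √(-20788 + 24638381) = √24617593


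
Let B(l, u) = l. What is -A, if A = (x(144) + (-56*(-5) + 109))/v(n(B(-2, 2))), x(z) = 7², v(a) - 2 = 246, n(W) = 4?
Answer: -219/124 ≈ -1.7661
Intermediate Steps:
v(a) = 248 (v(a) = 2 + 246 = 248)
x(z) = 49
A = 219/124 (A = (49 + (-56*(-5) + 109))/248 = (49 + (280 + 109))*(1/248) = (49 + 389)*(1/248) = 438*(1/248) = 219/124 ≈ 1.7661)
-A = -1*219/124 = -219/124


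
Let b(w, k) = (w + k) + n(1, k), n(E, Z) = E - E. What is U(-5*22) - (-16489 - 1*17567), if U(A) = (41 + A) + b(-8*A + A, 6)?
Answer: 34763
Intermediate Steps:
n(E, Z) = 0
b(w, k) = k + w (b(w, k) = (w + k) + 0 = (k + w) + 0 = k + w)
U(A) = 47 - 6*A (U(A) = (41 + A) + (6 + (-8*A + A)) = (41 + A) + (6 - 7*A) = 47 - 6*A)
U(-5*22) - (-16489 - 1*17567) = (47 - (-30)*22) - (-16489 - 1*17567) = (47 - 6*(-110)) - (-16489 - 17567) = (47 + 660) - 1*(-34056) = 707 + 34056 = 34763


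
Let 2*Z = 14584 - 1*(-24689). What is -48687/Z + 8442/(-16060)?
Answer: -315894851/105120730 ≈ -3.0051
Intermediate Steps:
Z = 39273/2 (Z = (14584 - 1*(-24689))/2 = (14584 + 24689)/2 = (1/2)*39273 = 39273/2 ≈ 19637.)
-48687/Z + 8442/(-16060) = -48687/39273/2 + 8442/(-16060) = -48687*2/39273 + 8442*(-1/16060) = -32458/13091 - 4221/8030 = -315894851/105120730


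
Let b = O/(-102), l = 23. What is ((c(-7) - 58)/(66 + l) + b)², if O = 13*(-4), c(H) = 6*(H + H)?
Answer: 24285184/20602521 ≈ 1.1787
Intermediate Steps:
c(H) = 12*H (c(H) = 6*(2*H) = 12*H)
O = -52
b = 26/51 (b = -52/(-102) = -52*(-1/102) = 26/51 ≈ 0.50980)
((c(-7) - 58)/(66 + l) + b)² = ((12*(-7) - 58)/(66 + 23) + 26/51)² = ((-84 - 58)/89 + 26/51)² = (-142*1/89 + 26/51)² = (-142/89 + 26/51)² = (-4928/4539)² = 24285184/20602521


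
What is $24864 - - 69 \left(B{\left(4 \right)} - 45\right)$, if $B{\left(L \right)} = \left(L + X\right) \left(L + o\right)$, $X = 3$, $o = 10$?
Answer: $28521$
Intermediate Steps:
$B{\left(L \right)} = \left(3 + L\right) \left(10 + L\right)$ ($B{\left(L \right)} = \left(L + 3\right) \left(L + 10\right) = \left(3 + L\right) \left(10 + L\right)$)
$24864 - - 69 \left(B{\left(4 \right)} - 45\right) = 24864 - - 69 \left(\left(30 + 4^{2} + 13 \cdot 4\right) - 45\right) = 24864 - - 69 \left(\left(30 + 16 + 52\right) - 45\right) = 24864 - - 69 \left(98 - 45\right) = 24864 - \left(-69\right) 53 = 24864 - -3657 = 24864 + 3657 = 28521$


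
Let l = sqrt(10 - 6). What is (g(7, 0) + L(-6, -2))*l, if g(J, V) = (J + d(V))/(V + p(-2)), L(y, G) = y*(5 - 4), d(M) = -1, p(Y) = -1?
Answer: -24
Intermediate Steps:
L(y, G) = y (L(y, G) = y*1 = y)
g(J, V) = (-1 + J)/(-1 + V) (g(J, V) = (J - 1)/(V - 1) = (-1 + J)/(-1 + V))
l = 2 (l = sqrt(4) = 2)
(g(7, 0) + L(-6, -2))*l = ((-1 + 7)/(-1 + 0) - 6)*2 = (6/(-1) - 6)*2 = (-1*6 - 6)*2 = (-6 - 6)*2 = -12*2 = -24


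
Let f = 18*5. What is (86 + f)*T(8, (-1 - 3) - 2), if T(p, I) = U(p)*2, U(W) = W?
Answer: 2816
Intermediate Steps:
f = 90
T(p, I) = 2*p (T(p, I) = p*2 = 2*p)
(86 + f)*T(8, (-1 - 3) - 2) = (86 + 90)*(2*8) = 176*16 = 2816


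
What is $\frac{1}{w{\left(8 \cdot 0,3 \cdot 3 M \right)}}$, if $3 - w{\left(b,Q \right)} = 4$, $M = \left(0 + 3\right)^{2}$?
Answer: $-1$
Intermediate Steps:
$M = 9$ ($M = 3^{2} = 9$)
$w{\left(b,Q \right)} = -1$ ($w{\left(b,Q \right)} = 3 - 4 = -1$)
$\frac{1}{w{\left(8 \cdot 0,3 \cdot 3 M \right)}} = \frac{1}{-1} = -1$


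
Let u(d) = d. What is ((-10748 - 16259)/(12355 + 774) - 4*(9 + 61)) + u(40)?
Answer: -3177967/13129 ≈ -242.06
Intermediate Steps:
((-10748 - 16259)/(12355 + 774) - 4*(9 + 61)) + u(40) = ((-10748 - 16259)/(12355 + 774) - 4*(9 + 61)) + 40 = (-27007/13129 - 4*70) + 40 = (-27007*1/13129 - 280) + 40 = (-27007/13129 - 280) + 40 = -3703127/13129 + 40 = -3177967/13129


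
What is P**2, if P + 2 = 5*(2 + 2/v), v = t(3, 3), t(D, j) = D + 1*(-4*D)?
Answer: 3844/81 ≈ 47.457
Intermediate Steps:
t(D, j) = -3*D (t(D, j) = D - 4*D = -3*D)
v = -9 (v = -3*3 = -9)
P = 62/9 (P = -2 + 5*(2 + 2/(-9)) = -2 + 5*(2 + 2*(-1/9)) = -2 + 5*(2 - 2/9) = -2 + 5*(16/9) = -2 + 80/9 = 62/9 ≈ 6.8889)
P**2 = (62/9)**2 = 3844/81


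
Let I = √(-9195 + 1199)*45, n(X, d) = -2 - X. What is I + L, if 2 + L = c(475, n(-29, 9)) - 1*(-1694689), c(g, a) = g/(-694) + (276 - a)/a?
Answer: 10585068329/6246 + 90*I*√1999 ≈ 1.6947e+6 + 4023.9*I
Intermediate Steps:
c(g, a) = -g/694 + (276 - a)/a (c(g, a) = g*(-1/694) + (276 - a)/a = -g/694 + (276 - a)/a)
L = 10585068329/6246 (L = -2 + ((-1 + 276/(-2 - 1*(-29)) - 1/694*475) - 1*(-1694689)) = -2 + ((-1 + 276/(-2 + 29) - 475/694) + 1694689) = -2 + ((-1 + 276/27 - 475/694) + 1694689) = -2 + ((-1 + 276*(1/27) - 475/694) + 1694689) = -2 + ((-1 + 92/9 - 475/694) + 1694689) = -2 + (53327/6246 + 1694689) = -2 + 10585080821/6246 = 10585068329/6246 ≈ 1.6947e+6)
I = 90*I*√1999 (I = √(-7996)*45 = (2*I*√1999)*45 = 90*I*√1999 ≈ 4023.9*I)
I + L = 90*I*√1999 + 10585068329/6246 = 10585068329/6246 + 90*I*√1999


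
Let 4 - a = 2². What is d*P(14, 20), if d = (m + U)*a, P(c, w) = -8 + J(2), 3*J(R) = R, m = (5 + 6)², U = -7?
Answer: 0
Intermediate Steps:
m = 121 (m = 11² = 121)
J(R) = R/3
a = 0 (a = 4 - 1*2² = 4 - 1*4 = 4 - 4 = 0)
P(c, w) = -22/3 (P(c, w) = -8 + (⅓)*2 = -8 + ⅔ = -22/3)
d = 0 (d = (121 - 7)*0 = 114*0 = 0)
d*P(14, 20) = 0*(-22/3) = 0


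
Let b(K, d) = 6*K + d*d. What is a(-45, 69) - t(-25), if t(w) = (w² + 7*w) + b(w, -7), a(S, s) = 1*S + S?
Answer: -439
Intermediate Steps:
b(K, d) = d² + 6*K (b(K, d) = 6*K + d² = d² + 6*K)
a(S, s) = 2*S (a(S, s) = S + S = 2*S)
t(w) = 49 + w² + 13*w (t(w) = (w² + 7*w) + ((-7)² + 6*w) = (w² + 7*w) + (49 + 6*w) = 49 + w² + 13*w)
a(-45, 69) - t(-25) = 2*(-45) - (49 + (-25)² + 13*(-25)) = -90 - (49 + 625 - 325) = -90 - 1*349 = -90 - 349 = -439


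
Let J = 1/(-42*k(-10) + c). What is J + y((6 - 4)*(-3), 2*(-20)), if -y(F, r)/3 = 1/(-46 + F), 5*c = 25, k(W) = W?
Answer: 1327/22100 ≈ 0.060045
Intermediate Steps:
c = 5 (c = (⅕)*25 = 5)
y(F, r) = -3/(-46 + F)
J = 1/425 (J = 1/(-42*(-10) + 5) = 1/(420 + 5) = 1/425 ≈ 0.0023529)
J + y((6 - 4)*(-3), 2*(-20)) = 1/425 - 3/(-46 + (6 - 4)*(-3)) = 1/425 - 3/(-46 + 2*(-3)) = 1/425 - 3/(-46 - 6) = 1/425 - 3/(-52) = 1/425 - 3*(-1/52) = 1/425 + 3/52 = 1327/22100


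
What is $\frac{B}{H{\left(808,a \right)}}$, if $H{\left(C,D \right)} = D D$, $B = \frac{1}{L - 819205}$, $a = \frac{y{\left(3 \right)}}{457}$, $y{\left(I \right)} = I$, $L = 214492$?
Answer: $- \frac{208849}{5442417} \approx -0.038374$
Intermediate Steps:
$a = \frac{3}{457} \approx 0.0065646$
$B = - \frac{1}{604713}$ ($B = \frac{1}{214492 - 819205} = \frac{1}{-604713} = - \frac{1}{604713} \approx -1.6537 \cdot 10^{-6}$)
$H{\left(C,D \right)} = D^{2}$
$\frac{B}{H{\left(808,a \right)}} = - \frac{1}{604713 \left(\frac{3}{457}\right)^{2}} = - \frac{1}{604713 \cdot \frac{9}{208849}} = \left(- \frac{1}{604713}\right) \frac{208849}{9} = - \frac{208849}{5442417}$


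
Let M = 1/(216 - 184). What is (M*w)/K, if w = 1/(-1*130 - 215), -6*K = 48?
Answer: 1/88320 ≈ 1.1322e-5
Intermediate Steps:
K = -8 (K = -⅙*48 = -8)
w = -1/345 (w = 1/(-130 - 215) = 1/(-345) = -1/345 ≈ -0.0028986)
M = 1/32 ≈ 0.031250
(M*w)/K = ((1/32)*(-1/345))/(-8) = -1/11040*(-⅛) = 1/88320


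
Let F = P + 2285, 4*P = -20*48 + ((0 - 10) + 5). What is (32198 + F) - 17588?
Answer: 66615/4 ≈ 16654.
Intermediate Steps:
P = -965/4 (P = (-20*48 + ((0 - 10) + 5))/4 = (-960 + (-10 + 5))/4 = (-960 - 5)/4 = (¼)*(-965) = -965/4 ≈ -241.25)
F = 8175/4 (F = -965/4 + 2285 = 8175/4 ≈ 2043.8)
(32198 + F) - 17588 = (32198 + 8175/4) - 17588 = 136967/4 - 17588 = 66615/4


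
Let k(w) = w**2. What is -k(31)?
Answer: -961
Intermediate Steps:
-k(31) = -1*31**2 = -1*961 = -961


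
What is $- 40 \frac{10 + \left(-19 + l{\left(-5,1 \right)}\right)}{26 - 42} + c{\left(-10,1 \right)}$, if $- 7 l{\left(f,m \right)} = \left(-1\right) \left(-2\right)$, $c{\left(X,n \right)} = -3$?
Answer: $- \frac{367}{14} \approx -26.214$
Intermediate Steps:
$l{\left(f,m \right)} = - \frac{2}{7}$ ($l{\left(f,m \right)} = - \frac{\left(-1\right) \left(-2\right)}{7} = \left(- \frac{1}{7}\right) 2 = - \frac{2}{7}$)
$- 40 \frac{10 + \left(-19 + l{\left(-5,1 \right)}\right)}{26 - 42} + c{\left(-10,1 \right)} = - 40 \frac{10 - \frac{135}{7}}{26 - 42} - 3 = - 40 \frac{10 - \frac{135}{7}}{-16} - 3 = - 40 \left(\left(- \frac{65}{7}\right) \left(- \frac{1}{16}\right)\right) - 3 = \left(-40\right) \frac{65}{112} - 3 = - \frac{325}{14} - 3 = - \frac{367}{14}$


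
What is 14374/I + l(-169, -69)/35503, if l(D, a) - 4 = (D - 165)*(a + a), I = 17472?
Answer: 50604209/23858016 ≈ 2.1211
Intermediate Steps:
l(D, a) = 4 + 2*a*(-165 + D) (l(D, a) = 4 + (D - 165)*(a + a) = 4 + (-165 + D)*(2*a) = 4 + 2*a*(-165 + D))
14374/I + l(-169, -69)/35503 = 14374/17472 + (4 - 330*(-69) + 2*(-169)*(-69))/35503 = 14374*(1/17472) + (4 + 22770 + 23322)*(1/35503) = 7187/8736 + 46096*(1/35503) = 7187/8736 + 46096/35503 = 50604209/23858016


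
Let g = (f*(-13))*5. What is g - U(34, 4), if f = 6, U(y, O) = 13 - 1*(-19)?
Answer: -422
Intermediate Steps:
U(y, O) = 32 (U(y, O) = 13 + 19 = 32)
g = -390 (g = (6*(-13))*5 = -78*5 = -390)
g - U(34, 4) = -390 - 1*32 = -390 - 32 = -422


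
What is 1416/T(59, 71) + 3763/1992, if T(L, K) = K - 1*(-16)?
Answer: 1049351/57768 ≈ 18.165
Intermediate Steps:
T(L, K) = 16 + K (T(L, K) = K + 16 = 16 + K)
1416/T(59, 71) + 3763/1992 = 1416/(16 + 71) + 3763/1992 = 1416/87 + 3763*(1/1992) = 1416*(1/87) + 3763/1992 = 472/29 + 3763/1992 = 1049351/57768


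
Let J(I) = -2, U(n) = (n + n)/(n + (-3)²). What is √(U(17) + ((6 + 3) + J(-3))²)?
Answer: √8502/13 ≈ 7.0928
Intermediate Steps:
U(n) = 2*n/(9 + n) (U(n) = (2*n)/(n + 9) = (2*n)/(9 + n) = 2*n/(9 + n))
√(U(17) + ((6 + 3) + J(-3))²) = √(2*17/(9 + 17) + ((6 + 3) - 2)²) = √(2*17/26 + (9 - 2)²) = √(2*17*(1/26) + 7²) = √(17/13 + 49) = √(654/13) = √8502/13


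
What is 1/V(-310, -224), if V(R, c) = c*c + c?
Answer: 1/49952 ≈ 2.0019e-5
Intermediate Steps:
V(R, c) = c + c² (V(R, c) = c² + c = c + c²)
1/V(-310, -224) = 1/(-224*(1 - 224)) = 1/(-224*(-223)) = 1/49952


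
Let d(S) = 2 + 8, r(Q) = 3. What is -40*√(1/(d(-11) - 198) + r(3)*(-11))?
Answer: -20*I*√291635/47 ≈ -229.8*I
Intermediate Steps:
d(S) = 10
-40*√(1/(d(-11) - 198) + r(3)*(-11)) = -40*√(1/(10 - 198) + 3*(-11)) = -40*√(1/(-188) - 33) = -40*√(-1/188 - 33) = -20*I*√291635/47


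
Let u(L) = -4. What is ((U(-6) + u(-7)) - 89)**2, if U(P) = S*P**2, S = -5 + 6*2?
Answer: 25281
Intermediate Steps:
S = 7 (S = -5 + 12 = 7)
U(P) = 7*P**2
((U(-6) + u(-7)) - 89)**2 = ((7*(-6)**2 - 4) - 89)**2 = ((7*36 - 4) - 89)**2 = ((252 - 4) - 89)**2 = (248 - 89)**2 = 159**2 = 25281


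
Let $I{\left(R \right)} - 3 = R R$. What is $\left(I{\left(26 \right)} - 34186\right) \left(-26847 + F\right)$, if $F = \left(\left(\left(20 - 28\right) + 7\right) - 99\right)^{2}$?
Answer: $564492429$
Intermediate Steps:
$F = 10000$ ($F = \left(\left(-8 + 7\right) - 99\right)^{2} = \left(-1 - 99\right)^{2} = \left(-100\right)^{2} = 10000$)
$I{\left(R \right)} = 3 + R^{2}$ ($I{\left(R \right)} = 3 + R R = 3 + R^{2}$)
$\left(I{\left(26 \right)} - 34186\right) \left(-26847 + F\right) = \left(\left(3 + 26^{2}\right) - 34186\right) \left(-26847 + 10000\right) = \left(\left(3 + 676\right) - 34186\right) \left(-16847\right) = \left(679 - 34186\right) \left(-16847\right) = \left(-33507\right) \left(-16847\right) = 564492429$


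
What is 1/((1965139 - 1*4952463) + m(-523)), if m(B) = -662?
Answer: -1/2987986 ≈ -3.3467e-7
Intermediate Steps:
1/((1965139 - 1*4952463) + m(-523)) = 1/((1965139 - 1*4952463) - 662) = 1/((1965139 - 4952463) - 662) = 1/(-2987324 - 662) = 1/(-2987986) = -1/2987986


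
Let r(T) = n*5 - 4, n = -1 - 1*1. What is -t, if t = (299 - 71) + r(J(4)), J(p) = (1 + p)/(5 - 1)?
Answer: -214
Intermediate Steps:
n = -2 (n = -1 - 1 = -2)
J(p) = ¼ + p/4 (J(p) = (1 + p)/4 = (1 + p)*(¼) = ¼ + p/4)
r(T) = -14 (r(T) = -2*5 - 4 = -10 - 4 = -14)
t = 214 (t = (299 - 71) - 14 = 228 - 14 = 214)
-t = -1*214 = -214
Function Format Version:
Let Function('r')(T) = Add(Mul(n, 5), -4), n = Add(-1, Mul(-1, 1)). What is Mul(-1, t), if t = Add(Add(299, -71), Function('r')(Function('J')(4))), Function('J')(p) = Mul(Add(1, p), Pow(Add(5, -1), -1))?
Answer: -214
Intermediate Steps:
n = -2 (n = Add(-1, -1) = -2)
Function('J')(p) = Add(Rational(1, 4), Mul(Rational(1, 4), p)) (Function('J')(p) = Mul(Add(1, p), Pow(4, -1)) = Mul(Add(1, p), Rational(1, 4)) = Add(Rational(1, 4), Mul(Rational(1, 4), p)))
Function('r')(T) = -14 (Function('r')(T) = Add(Mul(-2, 5), -4) = Add(-10, -4) = -14)
t = 214 (t = Add(Add(299, -71), -14) = Add(228, -14) = 214)
Mul(-1, t) = Mul(-1, 214) = -214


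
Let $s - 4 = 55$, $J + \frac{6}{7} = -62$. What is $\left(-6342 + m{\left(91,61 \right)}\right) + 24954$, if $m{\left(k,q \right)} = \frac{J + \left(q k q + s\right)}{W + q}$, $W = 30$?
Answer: $\frac{14226094}{637} \approx 22333.0$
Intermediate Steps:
$J = - \frac{440}{7}$ ($J = - \frac{6}{7} - 62 = - \frac{440}{7} \approx -62.857$)
$s = 59$ ($s = 4 + 55 = 59$)
$m{\left(k,q \right)} = \frac{- \frac{27}{7} + k q^{2}}{30 + q}$ ($m{\left(k,q \right)} = \frac{- \frac{440}{7} + \left(q k q + 59\right)}{30 + q} = \frac{- \frac{440}{7} + \left(k q q + 59\right)}{30 + q} = \frac{- \frac{440}{7} + \left(k q^{2} + 59\right)}{30 + q} = \frac{- \frac{440}{7} + \left(59 + k q^{2}\right)}{30 + q} = \frac{- \frac{27}{7} + k q^{2}}{30 + q}$)
$\left(-6342 + m{\left(91,61 \right)}\right) + 24954 = \left(-6342 + \frac{- \frac{27}{7} + 91 \cdot 61^{2}}{30 + 61}\right) + 24954 = \left(-6342 + \frac{- \frac{27}{7} + 91 \cdot 3721}{91}\right) + 24954 = \left(-6342 + \frac{- \frac{27}{7} + 338611}{91}\right) + 24954 = \left(-6342 + \frac{1}{91} \cdot \frac{2370250}{7}\right) + 24954 = \left(-6342 + \frac{2370250}{637}\right) + 24954 = - \frac{1669604}{637} + 24954 = \frac{14226094}{637}$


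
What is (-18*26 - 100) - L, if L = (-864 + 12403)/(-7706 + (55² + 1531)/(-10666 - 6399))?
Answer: -74499316293/131507446 ≈ -566.50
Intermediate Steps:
L = -196913035/131507446 (L = 11539/(-7706 + (3025 + 1531)/(-17065)) = 11539/(-7706 + 4556*(-1/17065)) = 11539/(-7706 - 4556/17065) = 11539/(-131507446/17065) = 11539*(-17065/131507446) = -196913035/131507446 ≈ -1.4974)
(-18*26 - 100) - L = (-18*26 - 100) - 1*(-196913035/131507446) = (-468 - 100) + 196913035/131507446 = -568 + 196913035/131507446 = -74499316293/131507446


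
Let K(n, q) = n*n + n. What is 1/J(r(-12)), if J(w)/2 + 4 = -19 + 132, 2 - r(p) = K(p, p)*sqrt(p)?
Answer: 1/218 ≈ 0.0045872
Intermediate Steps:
K(n, q) = n + n**2 (K(n, q) = n**2 + n = n + n**2)
r(p) = 2 - p**(3/2)*(1 + p) (r(p) = 2 - p*(1 + p)*sqrt(p) = 2 - p**(3/2)*(1 + p))
J(w) = 218 (J(w) = -8 + 2*(-19 + 132) = -8 + 2*113 = -8 + 226 = 218)
1/J(r(-12)) = 1/218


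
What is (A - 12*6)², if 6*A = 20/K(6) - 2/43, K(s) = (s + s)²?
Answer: 447016599649/86266944 ≈ 5181.8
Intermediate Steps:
K(s) = 4*s² (K(s) = (2*s)² = 4*s²)
A = 143/9288 (A = (20/((4*6²)) - 2/43)/6 = (20/((4*36)) - 2*1/43)/6 = (20/144 - 2/43)/6 = (20*(1/144) - 2/43)/6 = (5/36 - 2/43)/6 = (⅙)*(143/1548) = 143/9288 ≈ 0.015396)
(A - 12*6)² = (143/9288 - 12*6)² = (143/9288 - 72)² = (-668593/9288)² = 447016599649/86266944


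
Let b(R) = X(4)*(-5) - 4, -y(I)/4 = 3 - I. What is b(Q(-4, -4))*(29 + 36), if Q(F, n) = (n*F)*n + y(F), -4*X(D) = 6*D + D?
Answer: 2015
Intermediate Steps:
y(I) = -12 + 4*I (y(I) = -4*(3 - I) = -12 + 4*I)
X(D) = -7*D/4 (X(D) = -(6*D + D)/4 = -7*D/4)
Q(F, n) = -12 + 4*F + F*n² (Q(F, n) = (n*F)*n + (-12 + 4*F) = (F*n)*n + (-12 + 4*F) = F*n² + (-12 + 4*F) = -12 + 4*F + F*n²)
b(R) = 31 (b(R) = -7/4*4*(-5) - 4 = -7*(-5) - 4 = 35 - 4 = 31)
b(Q(-4, -4))*(29 + 36) = 31*(29 + 36) = 31*65 = 2015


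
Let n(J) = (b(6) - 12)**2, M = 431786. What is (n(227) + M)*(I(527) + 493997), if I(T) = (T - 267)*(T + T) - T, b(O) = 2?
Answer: 331476823860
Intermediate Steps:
I(T) = -T + 2*T*(-267 + T) (I(T) = (-267 + T)*(2*T) - T = 2*T*(-267 + T) - T = -T + 2*T*(-267 + T))
n(J) = 100 (n(J) = (2 - 12)**2 = (-10)**2 = 100)
(n(227) + M)*(I(527) + 493997) = (100 + 431786)*(527*(-535 + 2*527) + 493997) = 431886*(527*(-535 + 1054) + 493997) = 431886*(527*519 + 493997) = 431886*(273513 + 493997) = 431886*767510 = 331476823860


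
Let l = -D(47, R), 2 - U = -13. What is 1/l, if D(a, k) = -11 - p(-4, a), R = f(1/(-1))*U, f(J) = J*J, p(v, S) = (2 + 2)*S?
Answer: 1/199 ≈ 0.0050251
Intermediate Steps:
U = 15 (U = 2 - 1*(-13) = 2 + 13 = 15)
p(v, S) = 4*S
f(J) = J**2
R = 15 (R = (1/(-1))**2*15 = (-1)**2*15 = 1*15 = 15)
D(a, k) = -11 - 4*a
l = 199 (l = -(-11 - 4*47) = -(-11 - 188) = -1*(-199) = 199)
1/l = 1/199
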